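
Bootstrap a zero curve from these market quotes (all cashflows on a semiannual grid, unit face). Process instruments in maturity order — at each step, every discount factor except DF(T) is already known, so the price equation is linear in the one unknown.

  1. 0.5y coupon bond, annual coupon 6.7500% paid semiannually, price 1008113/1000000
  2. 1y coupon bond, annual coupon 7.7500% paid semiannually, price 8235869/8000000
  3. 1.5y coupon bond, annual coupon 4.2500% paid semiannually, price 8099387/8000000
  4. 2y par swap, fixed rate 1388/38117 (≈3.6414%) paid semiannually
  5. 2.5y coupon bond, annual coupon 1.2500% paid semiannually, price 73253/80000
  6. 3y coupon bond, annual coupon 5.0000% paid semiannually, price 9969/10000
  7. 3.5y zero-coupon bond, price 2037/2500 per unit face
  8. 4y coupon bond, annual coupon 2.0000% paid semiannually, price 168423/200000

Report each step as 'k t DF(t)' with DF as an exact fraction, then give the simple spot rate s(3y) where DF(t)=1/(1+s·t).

step 1 [0.5y] bond c/2=27/800: DF=(1008113/1000000 − 27/800·(0))/(1+27/800) = 1219/1250 ≈ 0.975200
step 2 [1y] bond c/2=31/800: DF=(8235869/8000000 − 31/800·(0.975200))/(1+31/800) = 9547/10000 ≈ 0.954700
step 3 [1.5y] bond c/2=17/800: DF=(8099387/8000000 − 17/800·(0.975200+0.954700))/(1+17/800) = 1189/1250 ≈ 0.951200
step 4 [2y] swap r/2=694/38117: DF=(1 − 694/38117·(0.975200+0.954700+0.951200))/(1+694/38117) = 4653/5000 ≈ 0.930600
step 5 [2.5y] bond c/2=1/160: DF=(73253/80000 − 1/160·(0.975200+0.954700+0.951200+0.930600))/(1+1/160) = 8863/10000 ≈ 0.886300
step 6 [3y] bond c/2=1/40: DF=(9969/10000 − 1/40·(0.975200+0.954700+0.951200+0.930600+0.886300))/(1+1/40) = 429/500 ≈ 0.858000
step 7 [3.5y] zero: DF = P = 2037/2500 ≈ 0.814800
step 8 [4y] bond c/2=1/100: DF=(168423/200000 − 1/100·(0.975200+0.954700+0.951200+0.930600+0.886300+0.858000+0.814800))/(1+1/100) = 7707/10000 ≈ 0.770700

1 1/2 1219/1250
2 1 9547/10000
3 3/2 1189/1250
4 2 4653/5000
5 5/2 8863/10000
6 3 429/500
7 7/2 2037/2500
8 4 7707/10000
s(3y) = (1/(429/500) − 1)/(3) = 71/1287 ≈ 5.5167%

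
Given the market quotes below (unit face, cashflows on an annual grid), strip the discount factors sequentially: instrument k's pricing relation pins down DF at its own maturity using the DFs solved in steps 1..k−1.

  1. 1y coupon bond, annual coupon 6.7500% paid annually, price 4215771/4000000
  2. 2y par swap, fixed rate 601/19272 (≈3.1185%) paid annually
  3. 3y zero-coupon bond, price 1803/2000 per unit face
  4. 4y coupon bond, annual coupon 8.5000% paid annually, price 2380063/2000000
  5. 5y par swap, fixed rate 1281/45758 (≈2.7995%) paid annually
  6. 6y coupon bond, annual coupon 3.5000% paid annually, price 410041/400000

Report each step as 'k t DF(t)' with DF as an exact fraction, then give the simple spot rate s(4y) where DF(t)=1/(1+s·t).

step 1 [1y] bond c/1=27/400: DF=(4215771/4000000 − 27/400·(0))/(1+27/400) = 9873/10000 ≈ 0.987300
step 2 [2y] swap r/1=601/19272: DF=(1 − 601/19272·(0.987300))/(1+601/19272) = 9399/10000 ≈ 0.939900
step 3 [3y] zero: DF = P = 1803/2000 ≈ 0.901500
step 4 [4y] bond c/1=17/200: DF=(2380063/2000000 − 17/200·(0.987300+0.939900+0.901500))/(1+17/200) = 547/625 ≈ 0.875200
step 5 [5y] swap r/1=1281/45758: DF=(1 − 1281/45758·(0.987300+0.939900+0.901500+0.875200))/(1+1281/45758) = 8719/10000 ≈ 0.871900
step 6 [6y] bond c/1=7/200: DF=(410041/400000 − 7/200·(0.987300+0.939900+0.901500+0.875200+0.871900))/(1+7/200) = 8357/10000 ≈ 0.835700

1 1 9873/10000
2 2 9399/10000
3 3 1803/2000
4 4 547/625
5 5 8719/10000
6 6 8357/10000
s(4y) = (1/(547/625) − 1)/(4) = 39/1094 ≈ 3.5649%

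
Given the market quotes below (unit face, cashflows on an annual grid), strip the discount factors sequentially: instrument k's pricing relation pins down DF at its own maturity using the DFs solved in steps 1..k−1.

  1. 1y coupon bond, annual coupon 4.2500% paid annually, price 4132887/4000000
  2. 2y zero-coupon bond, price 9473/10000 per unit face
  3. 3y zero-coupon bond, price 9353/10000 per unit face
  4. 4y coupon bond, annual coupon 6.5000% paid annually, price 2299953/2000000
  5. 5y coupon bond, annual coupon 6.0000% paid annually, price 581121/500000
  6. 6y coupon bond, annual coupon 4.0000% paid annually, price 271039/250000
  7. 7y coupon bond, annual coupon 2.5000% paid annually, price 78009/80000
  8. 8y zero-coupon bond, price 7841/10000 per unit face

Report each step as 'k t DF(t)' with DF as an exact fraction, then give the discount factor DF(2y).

step 1 [1y] bond c/1=17/400: DF=(4132887/4000000 − 17/400·(0))/(1+17/400) = 9911/10000 ≈ 0.991100
step 2 [2y] zero: DF = P = 9473/10000 ≈ 0.947300
step 3 [3y] zero: DF = P = 9353/10000 ≈ 0.935300
step 4 [4y] bond c/1=13/200: DF=(2299953/2000000 − 13/200·(0.991100+0.947300+0.935300))/(1+13/200) = 2261/2500 ≈ 0.904400
step 5 [5y] bond c/1=3/50: DF=(581121/500000 − 3/50·(0.991100+0.947300+0.935300+0.904400))/(1+3/50) = 4413/5000 ≈ 0.882600
step 6 [6y] bond c/1=1/25: DF=(271039/250000 − 1/25·(0.991100+0.947300+0.935300+0.904400+0.882600))/(1+1/25) = 1079/1250 ≈ 0.863200
step 7 [7y] bond c/1=1/40: DF=(78009/80000 − 1/40·(0.991100+0.947300+0.935300+0.904400+0.882600+0.863200))/(1+1/40) = 4083/5000 ≈ 0.816600
step 8 [8y] zero: DF = P = 7841/10000 ≈ 0.784100

1 1 9911/10000
2 2 9473/10000
3 3 9353/10000
4 4 2261/2500
5 5 4413/5000
6 6 1079/1250
7 7 4083/5000
8 8 7841/10000
DF(2y) = 9473/10000 ≈ 0.947300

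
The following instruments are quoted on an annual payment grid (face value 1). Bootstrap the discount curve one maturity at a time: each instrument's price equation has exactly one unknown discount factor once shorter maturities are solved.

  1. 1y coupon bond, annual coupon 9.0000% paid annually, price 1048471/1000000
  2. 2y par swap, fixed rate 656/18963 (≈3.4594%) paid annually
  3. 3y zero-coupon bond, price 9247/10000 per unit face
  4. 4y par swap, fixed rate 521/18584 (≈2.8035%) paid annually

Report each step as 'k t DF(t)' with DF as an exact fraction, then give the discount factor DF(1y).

1 1 9619/10000
2 2 584/625
3 3 9247/10000
4 4 4479/5000
DF(1y) = 9619/10000 ≈ 0.961900

step 1 [1y] bond c/1=9/100: DF=(1048471/1000000 − 9/100·(0))/(1+9/100) = 9619/10000 ≈ 0.961900
step 2 [2y] swap r/1=656/18963: DF=(1 − 656/18963·(0.961900))/(1+656/18963) = 584/625 ≈ 0.934400
step 3 [3y] zero: DF = P = 9247/10000 ≈ 0.924700
step 4 [4y] swap r/1=521/18584: DF=(1 − 521/18584·(0.961900+0.934400+0.924700))/(1+521/18584) = 4479/5000 ≈ 0.895800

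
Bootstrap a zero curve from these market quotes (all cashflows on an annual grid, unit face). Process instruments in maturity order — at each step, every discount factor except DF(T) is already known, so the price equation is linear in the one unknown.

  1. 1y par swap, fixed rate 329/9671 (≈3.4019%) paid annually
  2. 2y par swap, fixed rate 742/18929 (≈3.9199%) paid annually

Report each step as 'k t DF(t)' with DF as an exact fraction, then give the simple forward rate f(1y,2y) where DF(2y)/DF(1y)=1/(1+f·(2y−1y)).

1 1 9671/10000
2 2 4629/5000
f(1y,2y) = ((9671/10000)/(4629/5000) − 1)/(1) = 413/9258 ≈ 4.4610%

step 1 [1y] swap r/1=329/9671: DF=(1 − 329/9671·(0))/(1+329/9671) = 9671/10000 ≈ 0.967100
step 2 [2y] swap r/1=742/18929: DF=(1 − 742/18929·(0.967100))/(1+742/18929) = 4629/5000 ≈ 0.925800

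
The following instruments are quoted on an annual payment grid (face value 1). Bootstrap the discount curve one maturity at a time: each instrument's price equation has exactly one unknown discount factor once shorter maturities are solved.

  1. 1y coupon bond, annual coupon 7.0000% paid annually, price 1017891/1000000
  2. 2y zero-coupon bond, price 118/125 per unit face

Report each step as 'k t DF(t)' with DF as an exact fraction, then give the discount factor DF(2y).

step 1 [1y] bond c/1=7/100: DF=(1017891/1000000 − 7/100·(0))/(1+7/100) = 9513/10000 ≈ 0.951300
step 2 [2y] zero: DF = P = 118/125 ≈ 0.944000

1 1 9513/10000
2 2 118/125
DF(2y) = 118/125 ≈ 0.944000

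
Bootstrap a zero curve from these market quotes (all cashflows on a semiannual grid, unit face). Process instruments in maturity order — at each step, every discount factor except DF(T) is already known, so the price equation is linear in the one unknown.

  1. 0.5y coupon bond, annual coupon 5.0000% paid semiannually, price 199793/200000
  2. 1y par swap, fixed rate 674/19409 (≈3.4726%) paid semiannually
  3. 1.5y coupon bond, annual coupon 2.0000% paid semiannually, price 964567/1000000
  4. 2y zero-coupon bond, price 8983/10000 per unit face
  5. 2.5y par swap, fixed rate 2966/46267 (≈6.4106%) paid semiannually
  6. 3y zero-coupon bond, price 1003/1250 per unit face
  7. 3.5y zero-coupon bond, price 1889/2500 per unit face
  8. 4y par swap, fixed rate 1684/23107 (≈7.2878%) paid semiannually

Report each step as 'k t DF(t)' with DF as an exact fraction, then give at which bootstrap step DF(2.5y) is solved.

step 1 [0.5y] bond c/2=1/40: DF=(199793/200000 − 1/40·(0))/(1+1/40) = 4873/5000 ≈ 0.974600
step 2 [1y] swap r/2=337/19409: DF=(1 − 337/19409·(0.974600))/(1+337/19409) = 9663/10000 ≈ 0.966300
step 3 [1.5y] bond c/2=1/100: DF=(964567/1000000 − 1/100·(0.974600+0.966300))/(1+1/100) = 4679/5000 ≈ 0.935800
step 4 [2y] zero: DF = P = 8983/10000 ≈ 0.898300
step 5 [2.5y] swap r/2=1483/46267: DF=(1 − 1483/46267·(0.974600+0.966300+0.935800+0.898300))/(1+1483/46267) = 8517/10000 ≈ 0.851700
step 6 [3y] zero: DF = P = 1003/1250 ≈ 0.802400
step 7 [3.5y] zero: DF = P = 1889/2500 ≈ 0.755600
step 8 [4y] swap r/2=842/23107: DF=(1 − 842/23107·(0.974600+0.966300+0.935800+0.898300+0.851700+0.802400+0.755600))/(1+842/23107) = 3737/5000 ≈ 0.747400

1 1/2 4873/5000
2 1 9663/10000
3 3/2 4679/5000
4 2 8983/10000
5 5/2 8517/10000
6 3 1003/1250
7 7/2 1889/2500
8 4 3737/5000
DF(2.5y) is solved at step 5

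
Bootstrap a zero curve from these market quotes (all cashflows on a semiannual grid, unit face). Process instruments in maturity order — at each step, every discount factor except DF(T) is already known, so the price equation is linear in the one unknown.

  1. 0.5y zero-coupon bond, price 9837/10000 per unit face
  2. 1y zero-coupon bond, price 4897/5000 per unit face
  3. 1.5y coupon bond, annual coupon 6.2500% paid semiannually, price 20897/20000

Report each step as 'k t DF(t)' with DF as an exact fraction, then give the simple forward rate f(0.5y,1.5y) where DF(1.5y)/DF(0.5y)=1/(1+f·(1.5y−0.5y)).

step 1 [0.5y] zero: DF = P = 9837/10000 ≈ 0.983700
step 2 [1y] zero: DF = P = 4897/5000 ≈ 0.979400
step 3 [1.5y] bond c/2=1/32: DF=(20897/20000 − 1/32·(0.983700+0.979400))/(1+1/32) = 9537/10000 ≈ 0.953700

1 1/2 9837/10000
2 1 4897/5000
3 3/2 9537/10000
f(0.5y,1.5y) = ((9837/10000)/(9537/10000) − 1)/(1) = 100/3179 ≈ 3.1456%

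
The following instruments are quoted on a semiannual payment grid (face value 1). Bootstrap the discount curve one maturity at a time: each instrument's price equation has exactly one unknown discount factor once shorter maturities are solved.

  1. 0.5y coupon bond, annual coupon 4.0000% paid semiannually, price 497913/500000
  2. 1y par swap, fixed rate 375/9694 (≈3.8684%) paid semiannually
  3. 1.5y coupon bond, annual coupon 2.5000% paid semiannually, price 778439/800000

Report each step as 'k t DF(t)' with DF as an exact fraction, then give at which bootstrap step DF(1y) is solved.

step 1 [0.5y] bond c/2=1/50: DF=(497913/500000 − 1/50·(0))/(1+1/50) = 9763/10000 ≈ 0.976300
step 2 [1y] swap r/2=375/19388: DF=(1 − 375/19388·(0.976300))/(1+375/19388) = 77/80 ≈ 0.962500
step 3 [1.5y] bond c/2=1/80: DF=(778439/800000 − 1/80·(0.976300+0.962500))/(1+1/80) = 9371/10000 ≈ 0.937100

1 1/2 9763/10000
2 1 77/80
3 3/2 9371/10000
DF(1y) is solved at step 2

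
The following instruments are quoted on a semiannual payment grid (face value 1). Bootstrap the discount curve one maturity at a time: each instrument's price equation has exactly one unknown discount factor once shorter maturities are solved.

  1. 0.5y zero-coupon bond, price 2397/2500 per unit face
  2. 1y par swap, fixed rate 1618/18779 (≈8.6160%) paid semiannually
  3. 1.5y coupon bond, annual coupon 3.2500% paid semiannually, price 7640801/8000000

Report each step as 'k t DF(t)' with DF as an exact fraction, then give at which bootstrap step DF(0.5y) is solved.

1 1/2 2397/2500
2 1 9191/10000
3 3/2 4549/5000
DF(0.5y) is solved at step 1

step 1 [0.5y] zero: DF = P = 2397/2500 ≈ 0.958800
step 2 [1y] swap r/2=809/18779: DF=(1 − 809/18779·(0.958800))/(1+809/18779) = 9191/10000 ≈ 0.919100
step 3 [1.5y] bond c/2=13/800: DF=(7640801/8000000 − 13/800·(0.958800+0.919100))/(1+13/800) = 4549/5000 ≈ 0.909800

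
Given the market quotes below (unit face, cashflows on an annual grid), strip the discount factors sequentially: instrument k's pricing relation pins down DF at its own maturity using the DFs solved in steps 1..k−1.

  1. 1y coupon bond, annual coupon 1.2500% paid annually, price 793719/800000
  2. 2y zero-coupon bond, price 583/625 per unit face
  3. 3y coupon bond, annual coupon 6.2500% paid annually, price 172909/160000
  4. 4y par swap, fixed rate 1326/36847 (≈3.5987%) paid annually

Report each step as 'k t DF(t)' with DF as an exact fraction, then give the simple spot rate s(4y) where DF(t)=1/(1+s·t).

1 1 9799/10000
2 2 583/625
3 3 4523/5000
4 4 4337/5000
s(4y) = (1/(4337/5000) − 1)/(4) = 663/17348 ≈ 3.8218%

step 1 [1y] bond c/1=1/80: DF=(793719/800000 − 1/80·(0))/(1+1/80) = 9799/10000 ≈ 0.979900
step 2 [2y] zero: DF = P = 583/625 ≈ 0.932800
step 3 [3y] bond c/1=1/16: DF=(172909/160000 − 1/16·(0.979900+0.932800))/(1+1/16) = 4523/5000 ≈ 0.904600
step 4 [4y] swap r/1=1326/36847: DF=(1 − 1326/36847·(0.979900+0.932800+0.904600))/(1+1326/36847) = 4337/5000 ≈ 0.867400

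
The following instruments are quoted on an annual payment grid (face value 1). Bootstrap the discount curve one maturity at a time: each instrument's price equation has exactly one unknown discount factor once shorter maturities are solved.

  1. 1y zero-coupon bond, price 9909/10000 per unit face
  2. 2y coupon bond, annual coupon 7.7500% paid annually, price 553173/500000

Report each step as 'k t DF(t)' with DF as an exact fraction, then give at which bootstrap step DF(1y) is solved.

step 1 [1y] zero: DF = P = 9909/10000 ≈ 0.990900
step 2 [2y] bond c/1=31/400: DF=(553173/500000 − 31/400·(0.990900))/(1+31/400) = 1911/2000 ≈ 0.955500

1 1 9909/10000
2 2 1911/2000
DF(1y) is solved at step 1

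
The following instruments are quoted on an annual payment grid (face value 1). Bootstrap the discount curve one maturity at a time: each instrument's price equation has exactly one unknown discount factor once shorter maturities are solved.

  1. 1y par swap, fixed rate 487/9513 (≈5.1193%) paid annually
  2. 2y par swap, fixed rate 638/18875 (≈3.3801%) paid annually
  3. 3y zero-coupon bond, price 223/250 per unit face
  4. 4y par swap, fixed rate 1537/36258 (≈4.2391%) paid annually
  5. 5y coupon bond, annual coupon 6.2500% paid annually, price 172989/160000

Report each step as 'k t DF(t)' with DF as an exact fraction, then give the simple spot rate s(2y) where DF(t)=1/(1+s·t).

step 1 [1y] swap r/1=487/9513: DF=(1 − 487/9513·(0))/(1+487/9513) = 9513/10000 ≈ 0.951300
step 2 [2y] swap r/1=638/18875: DF=(1 − 638/18875·(0.951300))/(1+638/18875) = 4681/5000 ≈ 0.936200
step 3 [3y] zero: DF = P = 223/250 ≈ 0.892000
step 4 [4y] swap r/1=1537/36258: DF=(1 − 1537/36258·(0.951300+0.936200+0.892000))/(1+1537/36258) = 8463/10000 ≈ 0.846300
step 5 [5y] bond c/1=1/16: DF=(172989/160000 − 1/16·(0.951300+0.936200+0.892000+0.846300))/(1+1/16) = 8043/10000 ≈ 0.804300

1 1 9513/10000
2 2 4681/5000
3 3 223/250
4 4 8463/10000
5 5 8043/10000
s(2y) = (1/(4681/5000) − 1)/(2) = 319/9362 ≈ 3.4074%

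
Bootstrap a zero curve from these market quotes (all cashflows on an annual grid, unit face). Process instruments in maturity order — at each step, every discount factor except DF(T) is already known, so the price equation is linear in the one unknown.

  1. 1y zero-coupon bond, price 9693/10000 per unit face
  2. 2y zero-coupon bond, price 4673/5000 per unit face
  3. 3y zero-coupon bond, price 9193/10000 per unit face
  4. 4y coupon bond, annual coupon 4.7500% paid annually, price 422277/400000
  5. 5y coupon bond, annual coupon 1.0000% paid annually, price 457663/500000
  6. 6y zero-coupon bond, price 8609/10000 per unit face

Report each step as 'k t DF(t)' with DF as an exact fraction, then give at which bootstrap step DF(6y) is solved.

step 1 [1y] zero: DF = P = 9693/10000 ≈ 0.969300
step 2 [2y] zero: DF = P = 4673/5000 ≈ 0.934600
step 3 [3y] zero: DF = P = 9193/10000 ≈ 0.919300
step 4 [4y] bond c/1=19/400: DF=(422277/400000 − 19/400·(0.969300+0.934600+0.919300))/(1+19/400) = 4399/5000 ≈ 0.879800
step 5 [5y] bond c/1=1/100: DF=(457663/500000 − 1/100·(0.969300+0.934600+0.919300+0.879800))/(1+1/100) = 1087/1250 ≈ 0.869600
step 6 [6y] zero: DF = P = 8609/10000 ≈ 0.860900

1 1 9693/10000
2 2 4673/5000
3 3 9193/10000
4 4 4399/5000
5 5 1087/1250
6 6 8609/10000
DF(6y) is solved at step 6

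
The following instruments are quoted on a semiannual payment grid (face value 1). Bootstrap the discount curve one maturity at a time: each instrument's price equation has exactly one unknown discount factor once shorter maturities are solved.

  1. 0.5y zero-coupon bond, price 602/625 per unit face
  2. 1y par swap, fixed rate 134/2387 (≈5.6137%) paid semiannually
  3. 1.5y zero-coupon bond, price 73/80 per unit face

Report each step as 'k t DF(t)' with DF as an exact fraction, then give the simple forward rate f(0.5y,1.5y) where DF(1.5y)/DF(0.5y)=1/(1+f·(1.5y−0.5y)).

1 1/2 602/625
2 1 1183/1250
3 3/2 73/80
f(0.5y,1.5y) = ((602/625)/(73/80) − 1)/(1) = 507/9125 ≈ 5.5562%

step 1 [0.5y] zero: DF = P = 602/625 ≈ 0.963200
step 2 [1y] swap r/2=67/2387: DF=(1 − 67/2387·(0.963200))/(1+67/2387) = 1183/1250 ≈ 0.946400
step 3 [1.5y] zero: DF = P = 73/80 ≈ 0.912500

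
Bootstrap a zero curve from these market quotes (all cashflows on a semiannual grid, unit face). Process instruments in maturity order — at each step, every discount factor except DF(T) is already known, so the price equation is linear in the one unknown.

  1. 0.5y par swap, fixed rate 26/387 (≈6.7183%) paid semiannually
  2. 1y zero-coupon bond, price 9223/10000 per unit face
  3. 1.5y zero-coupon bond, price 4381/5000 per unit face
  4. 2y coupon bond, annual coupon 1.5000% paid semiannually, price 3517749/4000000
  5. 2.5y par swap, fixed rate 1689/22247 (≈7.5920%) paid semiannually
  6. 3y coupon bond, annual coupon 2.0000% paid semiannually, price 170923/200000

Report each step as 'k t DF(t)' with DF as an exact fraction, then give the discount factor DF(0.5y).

step 1 [0.5y] swap r/2=13/387: DF=(1 − 13/387·(0))/(1+13/387) = 387/400 ≈ 0.967500
step 2 [1y] zero: DF = P = 9223/10000 ≈ 0.922300
step 3 [1.5y] zero: DF = P = 4381/5000 ≈ 0.876200
step 4 [2y] bond c/2=3/400: DF=(3517749/4000000 − 3/400·(0.967500+0.922300+0.876200))/(1+3/400) = 8523/10000 ≈ 0.852300
step 5 [2.5y] swap r/2=1689/44494: DF=(1 − 1689/44494·(0.967500+0.922300+0.876200+0.852300))/(1+1689/44494) = 8311/10000 ≈ 0.831100
step 6 [3y] bond c/2=1/100: DF=(170923/200000 − 1/100·(0.967500+0.922300+0.876200+0.852300+0.831100))/(1+1/100) = 8021/10000 ≈ 0.802100

1 1/2 387/400
2 1 9223/10000
3 3/2 4381/5000
4 2 8523/10000
5 5/2 8311/10000
6 3 8021/10000
DF(0.5y) = 387/400 ≈ 0.967500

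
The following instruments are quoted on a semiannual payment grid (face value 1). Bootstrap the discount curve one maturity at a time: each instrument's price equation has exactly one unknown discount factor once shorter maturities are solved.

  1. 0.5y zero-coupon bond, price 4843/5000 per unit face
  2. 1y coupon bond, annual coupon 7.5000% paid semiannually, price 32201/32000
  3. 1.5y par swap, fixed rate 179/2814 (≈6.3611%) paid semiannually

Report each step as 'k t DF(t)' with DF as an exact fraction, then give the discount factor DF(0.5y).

1 1/2 4843/5000
2 1 9349/10000
3 3/2 1821/2000
DF(0.5y) = 4843/5000 ≈ 0.968600

step 1 [0.5y] zero: DF = P = 4843/5000 ≈ 0.968600
step 2 [1y] bond c/2=3/80: DF=(32201/32000 − 3/80·(0.968600))/(1+3/80) = 9349/10000 ≈ 0.934900
step 3 [1.5y] swap r/2=179/5628: DF=(1 − 179/5628·(0.968600+0.934900))/(1+179/5628) = 1821/2000 ≈ 0.910500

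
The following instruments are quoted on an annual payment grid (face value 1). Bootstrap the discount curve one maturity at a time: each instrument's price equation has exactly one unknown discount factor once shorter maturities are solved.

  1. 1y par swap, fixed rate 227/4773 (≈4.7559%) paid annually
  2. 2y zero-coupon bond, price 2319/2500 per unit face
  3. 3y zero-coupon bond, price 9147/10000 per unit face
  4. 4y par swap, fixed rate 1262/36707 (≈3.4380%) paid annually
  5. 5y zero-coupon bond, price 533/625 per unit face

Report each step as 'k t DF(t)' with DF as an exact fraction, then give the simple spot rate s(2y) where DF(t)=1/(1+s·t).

step 1 [1y] swap r/1=227/4773: DF=(1 − 227/4773·(0))/(1+227/4773) = 4773/5000 ≈ 0.954600
step 2 [2y] zero: DF = P = 2319/2500 ≈ 0.927600
step 3 [3y] zero: DF = P = 9147/10000 ≈ 0.914700
step 4 [4y] swap r/1=1262/36707: DF=(1 − 1262/36707·(0.954600+0.927600+0.914700))/(1+1262/36707) = 4369/5000 ≈ 0.873800
step 5 [5y] zero: DF = P = 533/625 ≈ 0.852800

1 1 4773/5000
2 2 2319/2500
3 3 9147/10000
4 4 4369/5000
5 5 533/625
s(2y) = (1/(2319/2500) − 1)/(2) = 181/4638 ≈ 3.9025%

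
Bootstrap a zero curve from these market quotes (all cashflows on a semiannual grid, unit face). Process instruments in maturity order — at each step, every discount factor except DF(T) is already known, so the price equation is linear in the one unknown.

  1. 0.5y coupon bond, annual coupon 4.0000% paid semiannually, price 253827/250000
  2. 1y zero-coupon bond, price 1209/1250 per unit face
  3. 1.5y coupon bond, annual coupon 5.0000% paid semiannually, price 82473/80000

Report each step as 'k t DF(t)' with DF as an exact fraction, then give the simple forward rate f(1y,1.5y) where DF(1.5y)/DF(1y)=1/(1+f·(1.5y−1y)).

step 1 [0.5y] bond c/2=1/50: DF=(253827/250000 − 1/50·(0))/(1+1/50) = 4977/5000 ≈ 0.995400
step 2 [1y] zero: DF = P = 1209/1250 ≈ 0.967200
step 3 [1.5y] bond c/2=1/40: DF=(82473/80000 − 1/40·(0.995400+0.967200))/(1+1/40) = 9579/10000 ≈ 0.957900

1 1/2 4977/5000
2 1 1209/1250
3 3/2 9579/10000
f(1y,1.5y) = ((1209/1250)/(9579/10000) − 1)/(1/2) = 2/103 ≈ 1.9417%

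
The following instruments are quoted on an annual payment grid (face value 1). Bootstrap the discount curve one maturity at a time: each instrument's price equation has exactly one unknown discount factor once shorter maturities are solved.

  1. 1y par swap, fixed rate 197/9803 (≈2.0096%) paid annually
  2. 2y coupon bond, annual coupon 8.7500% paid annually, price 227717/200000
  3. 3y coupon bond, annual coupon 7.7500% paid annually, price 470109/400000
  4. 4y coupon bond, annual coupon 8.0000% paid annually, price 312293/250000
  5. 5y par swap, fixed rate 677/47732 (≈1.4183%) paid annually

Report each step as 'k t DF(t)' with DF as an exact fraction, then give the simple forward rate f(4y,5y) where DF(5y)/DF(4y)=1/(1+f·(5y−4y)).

step 1 [1y] swap r/1=197/9803: DF=(1 − 197/9803·(0))/(1+197/9803) = 9803/10000 ≈ 0.980300
step 2 [2y] bond c/1=7/80: DF=(227717/200000 − 7/80·(0.980300))/(1+7/80) = 9681/10000 ≈ 0.968100
step 3 [3y] bond c/1=31/400: DF=(470109/400000 − 31/400·(0.980300+0.968100))/(1+31/400) = 4753/5000 ≈ 0.950600
step 4 [4y] bond c/1=2/25: DF=(312293/250000 − 2/25·(0.980300+0.968100+0.950600))/(1+2/25) = 9419/10000 ≈ 0.941900
step 5 [5y] swap r/1=677/47732: DF=(1 − 677/47732·(0.980300+0.968100+0.950600+0.941900))/(1+677/47732) = 9323/10000 ≈ 0.932300

1 1 9803/10000
2 2 9681/10000
3 3 4753/5000
4 4 9419/10000
5 5 9323/10000
f(4y,5y) = ((9419/10000)/(9323/10000) − 1)/(1) = 96/9323 ≈ 1.0297%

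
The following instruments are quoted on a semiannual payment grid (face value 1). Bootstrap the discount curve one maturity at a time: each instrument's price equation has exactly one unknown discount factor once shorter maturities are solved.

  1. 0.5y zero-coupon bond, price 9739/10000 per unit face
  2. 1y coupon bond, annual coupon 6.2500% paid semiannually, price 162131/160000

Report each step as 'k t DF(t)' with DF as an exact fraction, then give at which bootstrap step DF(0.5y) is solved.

step 1 [0.5y] zero: DF = P = 9739/10000 ≈ 0.973900
step 2 [1y] bond c/2=1/32: DF=(162131/160000 − 1/32·(0.973900))/(1+1/32) = 9531/10000 ≈ 0.953100

1 1/2 9739/10000
2 1 9531/10000
DF(0.5y) is solved at step 1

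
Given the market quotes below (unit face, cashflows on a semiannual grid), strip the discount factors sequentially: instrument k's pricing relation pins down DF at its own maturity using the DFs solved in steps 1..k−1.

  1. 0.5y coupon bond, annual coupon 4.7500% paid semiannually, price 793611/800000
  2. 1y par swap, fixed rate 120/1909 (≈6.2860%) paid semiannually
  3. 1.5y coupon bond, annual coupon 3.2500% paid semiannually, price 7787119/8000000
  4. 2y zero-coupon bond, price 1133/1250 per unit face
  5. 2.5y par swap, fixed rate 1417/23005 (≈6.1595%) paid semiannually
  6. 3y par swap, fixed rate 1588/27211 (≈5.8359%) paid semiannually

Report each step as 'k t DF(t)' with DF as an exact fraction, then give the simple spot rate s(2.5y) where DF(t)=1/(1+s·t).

step 1 [0.5y] bond c/2=19/800: DF=(793611/800000 − 19/800·(0))/(1+19/800) = 969/1000 ≈ 0.969000
step 2 [1y] swap r/2=60/1909: DF=(1 − 60/1909·(0.969000))/(1+60/1909) = 47/50 ≈ 0.940000
step 3 [1.5y] bond c/2=13/800: DF=(7787119/8000000 − 13/800·(0.969000+0.940000))/(1+13/800) = 9273/10000 ≈ 0.927300
step 4 [2y] zero: DF = P = 1133/1250 ≈ 0.906400
step 5 [2.5y] swap r/2=1417/46010: DF=(1 − 1417/46010·(0.969000+0.940000+0.927300+0.906400))/(1+1417/46010) = 8583/10000 ≈ 0.858300
step 6 [3y] swap r/2=794/27211: DF=(1 − 794/27211·(0.969000+0.940000+0.927300+0.906400+0.858300))/(1+794/27211) = 2103/2500 ≈ 0.841200

1 1/2 969/1000
2 1 47/50
3 3/2 9273/10000
4 2 1133/1250
5 5/2 8583/10000
6 3 2103/2500
s(2.5y) = (1/(8583/10000) − 1)/(5/2) = 2834/42915 ≈ 6.6038%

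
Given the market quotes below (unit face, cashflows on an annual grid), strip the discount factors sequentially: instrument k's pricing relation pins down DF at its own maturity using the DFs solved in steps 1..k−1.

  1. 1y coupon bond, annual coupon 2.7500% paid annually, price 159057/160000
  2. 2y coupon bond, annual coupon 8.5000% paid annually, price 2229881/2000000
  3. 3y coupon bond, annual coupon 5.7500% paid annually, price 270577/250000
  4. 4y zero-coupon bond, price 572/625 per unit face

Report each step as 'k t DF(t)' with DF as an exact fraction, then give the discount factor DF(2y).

step 1 [1y] bond c/1=11/400: DF=(159057/160000 − 11/400·(0))/(1+11/400) = 387/400 ≈ 0.967500
step 2 [2y] bond c/1=17/200: DF=(2229881/2000000 − 17/200·(0.967500))/(1+17/200) = 4759/5000 ≈ 0.951800
step 3 [3y] bond c/1=23/400: DF=(270577/250000 − 23/400·(0.967500+0.951800))/(1+23/400) = 9191/10000 ≈ 0.919100
step 4 [4y] zero: DF = P = 572/625 ≈ 0.915200

1 1 387/400
2 2 4759/5000
3 3 9191/10000
4 4 572/625
DF(2y) = 4759/5000 ≈ 0.951800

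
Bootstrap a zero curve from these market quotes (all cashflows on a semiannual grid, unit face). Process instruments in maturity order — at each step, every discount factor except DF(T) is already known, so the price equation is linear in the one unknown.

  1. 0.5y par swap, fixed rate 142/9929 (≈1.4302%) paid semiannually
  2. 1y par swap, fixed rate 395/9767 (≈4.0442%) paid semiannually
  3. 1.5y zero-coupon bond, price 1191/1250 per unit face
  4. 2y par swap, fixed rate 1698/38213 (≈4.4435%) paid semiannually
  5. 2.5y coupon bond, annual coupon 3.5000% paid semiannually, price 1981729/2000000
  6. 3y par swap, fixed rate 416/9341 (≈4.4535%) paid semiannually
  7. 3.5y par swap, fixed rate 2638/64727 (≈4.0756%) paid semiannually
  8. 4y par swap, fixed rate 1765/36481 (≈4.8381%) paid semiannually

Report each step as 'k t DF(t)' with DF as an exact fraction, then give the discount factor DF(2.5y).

step 1 [0.5y] swap r/2=71/9929: DF=(1 − 71/9929·(0))/(1+71/9929) = 9929/10000 ≈ 0.992900
step 2 [1y] swap r/2=395/19534: DF=(1 − 395/19534·(0.992900))/(1+395/19534) = 1921/2000 ≈ 0.960500
step 3 [1.5y] zero: DF = P = 1191/1250 ≈ 0.952800
step 4 [2y] swap r/2=849/38213: DF=(1 − 849/38213·(0.992900+0.960500+0.952800))/(1+849/38213) = 9151/10000 ≈ 0.915100
step 5 [2.5y] bond c/2=7/400: DF=(1981729/2000000 − 7/400·(0.992900+0.960500+0.952800+0.915100))/(1+7/400) = 9081/10000 ≈ 0.908100
step 6 [3y] swap r/2=208/9341: DF=(1 − 208/9341·(0.992900+0.960500+0.952800+0.915100+0.908100))/(1+208/9341) = 547/625 ≈ 0.875200
step 7 [3.5y] swap r/2=1319/64727: DF=(1 − 1319/64727·(0.992900+0.960500+0.952800+0.915100+0.908100+0.875200))/(1+1319/64727) = 8681/10000 ≈ 0.868100
step 8 [4y] swap r/2=1765/72962: DF=(1 − 1765/72962·(0.992900+0.960500+0.952800+0.915100+0.908100+0.875200+0.868100))/(1+1765/72962) = 1647/2000 ≈ 0.823500

1 1/2 9929/10000
2 1 1921/2000
3 3/2 1191/1250
4 2 9151/10000
5 5/2 9081/10000
6 3 547/625
7 7/2 8681/10000
8 4 1647/2000
DF(2.5y) = 9081/10000 ≈ 0.908100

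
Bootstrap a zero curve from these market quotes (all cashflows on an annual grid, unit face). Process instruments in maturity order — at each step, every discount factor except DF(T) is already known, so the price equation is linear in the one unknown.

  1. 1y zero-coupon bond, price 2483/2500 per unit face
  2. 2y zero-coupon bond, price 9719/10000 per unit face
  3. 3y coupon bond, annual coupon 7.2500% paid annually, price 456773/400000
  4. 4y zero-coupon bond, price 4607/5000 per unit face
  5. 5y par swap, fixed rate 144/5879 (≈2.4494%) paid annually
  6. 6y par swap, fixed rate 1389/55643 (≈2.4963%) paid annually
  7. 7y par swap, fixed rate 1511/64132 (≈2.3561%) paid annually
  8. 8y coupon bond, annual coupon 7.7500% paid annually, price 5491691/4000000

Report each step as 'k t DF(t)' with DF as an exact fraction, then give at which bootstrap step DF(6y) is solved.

step 1 [1y] zero: DF = P = 2483/2500 ≈ 0.993200
step 2 [2y] zero: DF = P = 9719/10000 ≈ 0.971900
step 3 [3y] bond c/1=29/400: DF=(456773/400000 − 29/400·(0.993200+0.971900))/(1+29/400) = 9319/10000 ≈ 0.931900
step 4 [4y] zero: DF = P = 4607/5000 ≈ 0.921400
step 5 [5y] swap r/1=144/5879: DF=(1 − 144/5879·(0.993200+0.971900+0.931900+0.921400))/(1+144/5879) = 553/625 ≈ 0.884800
step 6 [6y] swap r/1=1389/55643: DF=(1 − 1389/55643·(0.993200+0.971900+0.931900+0.921400+0.884800))/(1+1389/55643) = 8611/10000 ≈ 0.861100
step 7 [7y] swap r/1=1511/64132: DF=(1 − 1511/64132·(0.993200+0.971900+0.931900+0.921400+0.884800+0.861100))/(1+1511/64132) = 8489/10000 ≈ 0.848900
step 8 [8y] bond c/1=31/400: DF=(5491691/4000000 − 31/400·(0.993200+0.971900+0.931900+0.921400+0.884800+0.861100+0.848900))/(1+31/400) = 8129/10000 ≈ 0.812900

1 1 2483/2500
2 2 9719/10000
3 3 9319/10000
4 4 4607/5000
5 5 553/625
6 6 8611/10000
7 7 8489/10000
8 8 8129/10000
DF(6y) is solved at step 6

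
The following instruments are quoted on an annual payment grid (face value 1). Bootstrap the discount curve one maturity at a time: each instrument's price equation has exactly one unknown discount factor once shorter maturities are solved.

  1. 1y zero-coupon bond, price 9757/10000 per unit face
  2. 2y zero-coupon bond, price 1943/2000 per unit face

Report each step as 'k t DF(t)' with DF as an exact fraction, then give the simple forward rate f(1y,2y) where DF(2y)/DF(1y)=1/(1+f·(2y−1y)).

step 1 [1y] zero: DF = P = 9757/10000 ≈ 0.975700
step 2 [2y] zero: DF = P = 1943/2000 ≈ 0.971500

1 1 9757/10000
2 2 1943/2000
f(1y,2y) = ((9757/10000)/(1943/2000) − 1)/(1) = 42/9715 ≈ 0.4323%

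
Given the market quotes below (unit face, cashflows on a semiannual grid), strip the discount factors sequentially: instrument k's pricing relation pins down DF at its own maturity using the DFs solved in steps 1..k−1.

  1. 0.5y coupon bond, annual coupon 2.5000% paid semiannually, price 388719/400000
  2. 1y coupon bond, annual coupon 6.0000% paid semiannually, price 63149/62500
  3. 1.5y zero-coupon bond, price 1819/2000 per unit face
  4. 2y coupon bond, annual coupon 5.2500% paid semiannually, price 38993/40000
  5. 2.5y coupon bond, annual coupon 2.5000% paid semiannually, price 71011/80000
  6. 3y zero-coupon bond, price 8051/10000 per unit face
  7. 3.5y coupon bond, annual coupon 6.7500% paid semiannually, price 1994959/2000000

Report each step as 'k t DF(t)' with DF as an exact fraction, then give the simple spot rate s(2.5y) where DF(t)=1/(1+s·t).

1 1/2 4799/5000
2 1 953/1000
3 3/2 1819/2000
4 2 8777/10000
5 5/2 831/1000
6 3 8051/10000
7 7/2 7907/10000
s(2.5y) = (1/(831/1000) − 1)/(5/2) = 338/4155 ≈ 8.1348%

step 1 [0.5y] bond c/2=1/80: DF=(388719/400000 − 1/80·(0))/(1+1/80) = 4799/5000 ≈ 0.959800
step 2 [1y] bond c/2=3/100: DF=(63149/62500 − 3/100·(0.959800))/(1+3/100) = 953/1000 ≈ 0.953000
step 3 [1.5y] zero: DF = P = 1819/2000 ≈ 0.909500
step 4 [2y] bond c/2=21/800: DF=(38993/40000 − 21/800·(0.959800+0.953000+0.909500))/(1+21/800) = 8777/10000 ≈ 0.877700
step 5 [2.5y] bond c/2=1/80: DF=(71011/80000 − 1/80·(0.959800+0.953000+0.909500+0.877700))/(1+1/80) = 831/1000 ≈ 0.831000
step 6 [3y] zero: DF = P = 8051/10000 ≈ 0.805100
step 7 [3.5y] bond c/2=27/800: DF=(1994959/2000000 − 27/800·(0.959800+0.953000+0.909500+0.877700+0.831000+0.805100))/(1+27/800) = 7907/10000 ≈ 0.790700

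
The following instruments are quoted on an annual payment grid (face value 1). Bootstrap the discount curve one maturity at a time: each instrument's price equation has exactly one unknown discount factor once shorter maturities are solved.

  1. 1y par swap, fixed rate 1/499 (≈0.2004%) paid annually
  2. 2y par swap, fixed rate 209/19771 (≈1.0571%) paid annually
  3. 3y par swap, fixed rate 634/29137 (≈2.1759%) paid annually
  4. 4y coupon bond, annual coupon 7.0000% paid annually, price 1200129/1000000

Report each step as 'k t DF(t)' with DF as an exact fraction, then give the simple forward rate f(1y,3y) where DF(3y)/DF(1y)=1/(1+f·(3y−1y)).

1 1 499/500
2 2 9791/10000
3 3 4683/5000
4 4 931/1000
f(1y,3y) = ((499/500)/(4683/5000) − 1)/(2) = 307/9366 ≈ 3.2778%

step 1 [1y] swap r/1=1/499: DF=(1 − 1/499·(0))/(1+1/499) = 499/500 ≈ 0.998000
step 2 [2y] swap r/1=209/19771: DF=(1 − 209/19771·(0.998000))/(1+209/19771) = 9791/10000 ≈ 0.979100
step 3 [3y] swap r/1=634/29137: DF=(1 − 634/29137·(0.998000+0.979100))/(1+634/29137) = 4683/5000 ≈ 0.936600
step 4 [4y] bond c/1=7/100: DF=(1200129/1000000 − 7/100·(0.998000+0.979100+0.936600))/(1+7/100) = 931/1000 ≈ 0.931000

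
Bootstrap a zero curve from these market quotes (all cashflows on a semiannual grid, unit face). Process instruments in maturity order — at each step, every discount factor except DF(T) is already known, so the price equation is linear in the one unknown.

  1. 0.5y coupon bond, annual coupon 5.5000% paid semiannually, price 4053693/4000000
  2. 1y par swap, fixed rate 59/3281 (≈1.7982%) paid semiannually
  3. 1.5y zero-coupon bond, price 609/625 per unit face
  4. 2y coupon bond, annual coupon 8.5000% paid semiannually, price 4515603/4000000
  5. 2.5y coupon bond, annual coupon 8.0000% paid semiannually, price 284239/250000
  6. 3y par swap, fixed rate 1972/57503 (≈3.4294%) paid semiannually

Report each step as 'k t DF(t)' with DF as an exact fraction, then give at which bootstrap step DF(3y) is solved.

1 1/2 9863/10000
2 1 9823/10000
3 3/2 609/625
4 2 9629/10000
5 5/2 943/1000
6 3 4507/5000
DF(3y) is solved at step 6

step 1 [0.5y] bond c/2=11/400: DF=(4053693/4000000 − 11/400·(0))/(1+11/400) = 9863/10000 ≈ 0.986300
step 2 [1y] swap r/2=59/6562: DF=(1 − 59/6562·(0.986300))/(1+59/6562) = 9823/10000 ≈ 0.982300
step 3 [1.5y] zero: DF = P = 609/625 ≈ 0.974400
step 4 [2y] bond c/2=17/400: DF=(4515603/4000000 − 17/400·(0.986300+0.982300+0.974400))/(1+17/400) = 9629/10000 ≈ 0.962900
step 5 [2.5y] bond c/2=1/25: DF=(284239/250000 − 1/25·(0.986300+0.982300+0.974400+0.962900))/(1+1/25) = 943/1000 ≈ 0.943000
step 6 [3y] swap r/2=986/57503: DF=(1 − 986/57503·(0.986300+0.982300+0.974400+0.962900+0.943000))/(1+986/57503) = 4507/5000 ≈ 0.901400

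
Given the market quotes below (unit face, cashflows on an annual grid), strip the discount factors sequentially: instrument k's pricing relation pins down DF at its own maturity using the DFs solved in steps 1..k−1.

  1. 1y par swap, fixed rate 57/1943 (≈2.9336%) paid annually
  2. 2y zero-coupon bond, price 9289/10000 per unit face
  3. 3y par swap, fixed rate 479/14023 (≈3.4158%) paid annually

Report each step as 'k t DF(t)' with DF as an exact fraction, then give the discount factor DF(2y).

step 1 [1y] swap r/1=57/1943: DF=(1 − 57/1943·(0))/(1+57/1943) = 1943/2000 ≈ 0.971500
step 2 [2y] zero: DF = P = 9289/10000 ≈ 0.928900
step 3 [3y] swap r/1=479/14023: DF=(1 − 479/14023·(0.971500+0.928900))/(1+479/14023) = 4521/5000 ≈ 0.904200

1 1 1943/2000
2 2 9289/10000
3 3 4521/5000
DF(2y) = 9289/10000 ≈ 0.928900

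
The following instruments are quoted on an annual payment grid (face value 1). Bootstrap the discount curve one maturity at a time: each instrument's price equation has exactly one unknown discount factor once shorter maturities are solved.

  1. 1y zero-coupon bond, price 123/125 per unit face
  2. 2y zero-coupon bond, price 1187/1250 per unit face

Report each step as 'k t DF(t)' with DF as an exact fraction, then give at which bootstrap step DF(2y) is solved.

step 1 [1y] zero: DF = P = 123/125 ≈ 0.984000
step 2 [2y] zero: DF = P = 1187/1250 ≈ 0.949600

1 1 123/125
2 2 1187/1250
DF(2y) is solved at step 2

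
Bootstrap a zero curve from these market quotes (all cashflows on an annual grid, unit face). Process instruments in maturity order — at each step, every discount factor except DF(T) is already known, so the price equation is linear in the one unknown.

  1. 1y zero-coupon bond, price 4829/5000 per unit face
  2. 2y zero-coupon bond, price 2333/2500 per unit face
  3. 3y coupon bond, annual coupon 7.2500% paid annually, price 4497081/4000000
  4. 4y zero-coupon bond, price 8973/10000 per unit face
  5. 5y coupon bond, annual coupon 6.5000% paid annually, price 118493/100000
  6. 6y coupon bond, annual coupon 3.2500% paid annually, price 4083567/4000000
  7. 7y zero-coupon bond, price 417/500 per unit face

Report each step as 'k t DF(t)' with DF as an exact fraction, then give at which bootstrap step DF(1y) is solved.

1 1 4829/5000
2 2 2333/2500
3 3 9199/10000
4 4 8973/10000
5 5 4429/5000
6 6 8439/10000
7 7 417/500
DF(1y) is solved at step 1

step 1 [1y] zero: DF = P = 4829/5000 ≈ 0.965800
step 2 [2y] zero: DF = P = 2333/2500 ≈ 0.933200
step 3 [3y] bond c/1=29/400: DF=(4497081/4000000 − 29/400·(0.965800+0.933200))/(1+29/400) = 9199/10000 ≈ 0.919900
step 4 [4y] zero: DF = P = 8973/10000 ≈ 0.897300
step 5 [5y] bond c/1=13/200: DF=(118493/100000 − 13/200·(0.965800+0.933200+0.919900+0.897300))/(1+13/200) = 4429/5000 ≈ 0.885800
step 6 [6y] bond c/1=13/400: DF=(4083567/4000000 − 13/400·(0.965800+0.933200+0.919900+0.897300+0.885800))/(1+13/400) = 8439/10000 ≈ 0.843900
step 7 [7y] zero: DF = P = 417/500 ≈ 0.834000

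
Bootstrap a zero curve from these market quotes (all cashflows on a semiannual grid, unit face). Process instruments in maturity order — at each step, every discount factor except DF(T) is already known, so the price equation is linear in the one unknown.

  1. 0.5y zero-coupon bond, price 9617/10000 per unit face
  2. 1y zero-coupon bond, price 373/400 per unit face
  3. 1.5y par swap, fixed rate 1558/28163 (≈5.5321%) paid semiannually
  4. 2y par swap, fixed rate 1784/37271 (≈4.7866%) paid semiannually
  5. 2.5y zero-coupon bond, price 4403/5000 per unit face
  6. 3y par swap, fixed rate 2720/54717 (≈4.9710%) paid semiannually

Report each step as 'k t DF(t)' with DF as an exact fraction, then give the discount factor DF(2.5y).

step 1 [0.5y] zero: DF = P = 9617/10000 ≈ 0.961700
step 2 [1y] zero: DF = P = 373/400 ≈ 0.932500
step 3 [1.5y] swap r/2=779/28163: DF=(1 − 779/28163·(0.961700+0.932500))/(1+779/28163) = 9221/10000 ≈ 0.922100
step 4 [2y] swap r/2=892/37271: DF=(1 − 892/37271·(0.961700+0.932500+0.922100))/(1+892/37271) = 2277/2500 ≈ 0.910800
step 5 [2.5y] zero: DF = P = 4403/5000 ≈ 0.880600
step 6 [3y] swap r/2=1360/54717: DF=(1 − 1360/54717·(0.961700+0.932500+0.922100+0.910800+0.880600))/(1+1360/54717) = 108/125 ≈ 0.864000

1 1/2 9617/10000
2 1 373/400
3 3/2 9221/10000
4 2 2277/2500
5 5/2 4403/5000
6 3 108/125
DF(2.5y) = 4403/5000 ≈ 0.880600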